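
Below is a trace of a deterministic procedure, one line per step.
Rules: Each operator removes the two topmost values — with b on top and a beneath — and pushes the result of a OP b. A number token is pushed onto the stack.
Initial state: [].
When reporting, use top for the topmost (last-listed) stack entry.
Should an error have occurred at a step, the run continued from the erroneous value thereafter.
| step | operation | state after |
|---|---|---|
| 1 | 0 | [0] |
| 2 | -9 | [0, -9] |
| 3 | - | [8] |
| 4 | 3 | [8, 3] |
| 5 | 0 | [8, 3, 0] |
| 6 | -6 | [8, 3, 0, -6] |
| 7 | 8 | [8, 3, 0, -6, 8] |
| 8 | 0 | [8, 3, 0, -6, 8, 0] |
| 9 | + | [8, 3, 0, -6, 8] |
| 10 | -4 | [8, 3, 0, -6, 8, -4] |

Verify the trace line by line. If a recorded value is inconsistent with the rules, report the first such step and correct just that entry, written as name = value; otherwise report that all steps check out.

step 3, top = 9

Recomputing the run from the initial state:
step 1: [0]
step 2: [0, -9]
step 3: [9]
step 4: [9, 3]
step 5: [9, 3, 0]
step 6: [9, 3, 0, -6]
step 7: [9, 3, 0, -6, 8]
step 8: [9, 3, 0, -6, 8, 0]
step 9: [9, 3, 0, -6, 8]
step 10: [9, 3, 0, -6, 8, -4]
The first disagreement with the trace is at step 3, where the value should be top = 9.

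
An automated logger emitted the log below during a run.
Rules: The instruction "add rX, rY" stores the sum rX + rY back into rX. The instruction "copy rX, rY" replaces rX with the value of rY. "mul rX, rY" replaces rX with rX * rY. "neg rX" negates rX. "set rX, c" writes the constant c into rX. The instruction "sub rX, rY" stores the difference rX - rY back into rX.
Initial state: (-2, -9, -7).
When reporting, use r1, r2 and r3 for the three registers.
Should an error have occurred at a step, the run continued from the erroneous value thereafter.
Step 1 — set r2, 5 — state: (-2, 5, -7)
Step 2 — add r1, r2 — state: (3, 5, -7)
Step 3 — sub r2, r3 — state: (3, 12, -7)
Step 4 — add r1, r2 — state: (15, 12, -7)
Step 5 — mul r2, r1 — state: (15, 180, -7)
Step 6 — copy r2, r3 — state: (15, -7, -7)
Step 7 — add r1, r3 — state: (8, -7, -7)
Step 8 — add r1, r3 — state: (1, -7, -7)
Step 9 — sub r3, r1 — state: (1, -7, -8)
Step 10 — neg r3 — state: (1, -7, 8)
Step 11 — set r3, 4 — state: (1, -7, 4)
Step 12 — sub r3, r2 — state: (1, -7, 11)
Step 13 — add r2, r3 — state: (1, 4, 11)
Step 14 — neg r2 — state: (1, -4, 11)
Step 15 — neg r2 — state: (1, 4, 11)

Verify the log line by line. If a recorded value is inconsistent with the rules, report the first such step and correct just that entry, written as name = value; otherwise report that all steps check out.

1. r2 = 5 (matches)
2. r1 = -2 + 5 = 3 (checks out)
3. r2 = 5 - -7 = 12 (verified)
4. r1 = 3 + 12 = 15 (exactly as logged)
5. r2 = 12 * 15 = 180 (matches)
6. r2 = -7 (confirmed correct)
7. r1 = 15 + -7 = 8 (same as recorded)
8. r1 = 8 + -7 = 1 (no discrepancy)
9. r3 = -7 - 1 = -8 (checks out)
10. r3 = -(-8) = 8 (no discrepancy)
11. r3 = 4 (verified)
12. r3 = 4 - -7 = 11 (in agreement)
13. r2 = -7 + 11 = 4 (consistent with the log)
14. r2 = -(4) = -4 (checks out)
15. r2 = -(-4) = 4 (consistent with the log)
Every step is consistent.

no error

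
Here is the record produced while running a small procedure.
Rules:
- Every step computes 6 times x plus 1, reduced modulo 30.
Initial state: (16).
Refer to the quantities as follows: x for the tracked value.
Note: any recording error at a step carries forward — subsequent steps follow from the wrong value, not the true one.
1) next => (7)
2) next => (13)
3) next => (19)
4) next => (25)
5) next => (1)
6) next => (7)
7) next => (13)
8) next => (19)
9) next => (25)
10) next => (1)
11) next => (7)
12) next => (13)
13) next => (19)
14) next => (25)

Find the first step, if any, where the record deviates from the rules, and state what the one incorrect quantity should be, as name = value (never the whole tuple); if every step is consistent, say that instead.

Step 1: x = (6*16 + 1) mod 30 = 7 — no discrepancy.
Step 2: x = (6*7 + 1) mod 30 = 13 — agrees with the record.
Step 3: x = (6*13 + 1) mod 30 = 19 — consistent with the record.
Step 4: x = (6*19 + 1) mod 30 = 25 — verified.
Step 5: x = (6*25 + 1) mod 30 = 1 — verified.
Step 6: x = (6*1 + 1) mod 30 = 7 — in agreement.
Step 7: x = (6*7 + 1) mod 30 = 13 — checks out.
Step 8: x = (6*13 + 1) mod 30 = 19 — checks out.
Step 9: x = (6*19 + 1) mod 30 = 25 — consistent with the record.
Step 10: x = (6*25 + 1) mod 30 = 1 — confirmed correct.
Step 11: x = (6*1 + 1) mod 30 = 7 — same as recorded.
Step 12: x = (6*7 + 1) mod 30 = 13 — checks out.
Step 13: x = (6*13 + 1) mod 30 = 19 — exactly as logged.
Step 14: x = (6*19 + 1) mod 30 = 25 — exactly as logged.
Each recorded entry agrees with the recomputation.

no error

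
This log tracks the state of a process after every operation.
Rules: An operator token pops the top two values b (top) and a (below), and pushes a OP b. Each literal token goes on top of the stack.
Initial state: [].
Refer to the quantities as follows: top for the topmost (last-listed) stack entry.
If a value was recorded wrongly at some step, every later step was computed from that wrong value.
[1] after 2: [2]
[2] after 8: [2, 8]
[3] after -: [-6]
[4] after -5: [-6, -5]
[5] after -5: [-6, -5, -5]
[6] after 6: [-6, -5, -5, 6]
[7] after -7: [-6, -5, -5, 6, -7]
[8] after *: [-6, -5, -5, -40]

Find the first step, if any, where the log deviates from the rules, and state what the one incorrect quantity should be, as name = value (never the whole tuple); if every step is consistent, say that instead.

step 8, top = -42

1. push 2: top = 2 (in agreement)
2. push 8: top = 8 (checks out)
3. 2 - 8 = -6 (consistent with the log)
4. push -5: top = -5 (consistent with the log)
5. push -5: top = -5 (verified)
6. push 6: top = 6 (confirmed correct)
7. push -7: top = -7 (confirmed correct)
8. 6 * -7 = -42 (first mismatch against the log)
Conclusion: step 8 carries the first error; the entry should be top = -42.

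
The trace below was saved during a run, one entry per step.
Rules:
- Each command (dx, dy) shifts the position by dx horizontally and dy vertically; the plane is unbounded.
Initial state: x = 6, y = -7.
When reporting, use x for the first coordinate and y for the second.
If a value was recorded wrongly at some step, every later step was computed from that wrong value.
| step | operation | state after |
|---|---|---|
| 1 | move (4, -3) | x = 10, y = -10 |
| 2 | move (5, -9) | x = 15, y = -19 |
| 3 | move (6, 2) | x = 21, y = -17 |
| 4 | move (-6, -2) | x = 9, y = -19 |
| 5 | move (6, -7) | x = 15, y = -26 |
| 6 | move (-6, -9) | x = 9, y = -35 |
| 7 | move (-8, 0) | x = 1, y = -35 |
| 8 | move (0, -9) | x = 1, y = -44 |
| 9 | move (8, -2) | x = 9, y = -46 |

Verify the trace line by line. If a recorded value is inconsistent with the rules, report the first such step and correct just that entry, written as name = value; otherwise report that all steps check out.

step 4, x = 15

Recomputing the run from the initial state:
step 1: x = 10, y = -10
step 2: x = 15, y = -19
step 3: x = 21, y = -17
step 4: x = 15, y = -19
step 5: x = 21, y = -26
step 6: x = 15, y = -35
step 7: x = 7, y = -35
step 8: x = 7, y = -44
step 9: x = 15, y = -46
The first disagreement with the trace is at step 4, where the value should be x = 15.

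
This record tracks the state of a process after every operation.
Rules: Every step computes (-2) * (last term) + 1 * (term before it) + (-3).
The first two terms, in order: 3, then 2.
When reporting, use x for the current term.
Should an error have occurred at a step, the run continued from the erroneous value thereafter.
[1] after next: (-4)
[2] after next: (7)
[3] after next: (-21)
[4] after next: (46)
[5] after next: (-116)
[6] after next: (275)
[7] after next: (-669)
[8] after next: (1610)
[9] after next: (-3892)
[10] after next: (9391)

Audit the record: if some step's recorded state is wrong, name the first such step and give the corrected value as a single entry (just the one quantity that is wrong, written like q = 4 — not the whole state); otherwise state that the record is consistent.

no error

Recomputing the run from the initial state:
step 1: x = -4
step 2: x = 7
step 3: x = -21
step 4: x = 46
step 5: x = -116
step 6: x = 275
step 7: x = -669
step 8: x = 1610
step 9: x = -3892
step 10: x = 9391
This matches the record at every step.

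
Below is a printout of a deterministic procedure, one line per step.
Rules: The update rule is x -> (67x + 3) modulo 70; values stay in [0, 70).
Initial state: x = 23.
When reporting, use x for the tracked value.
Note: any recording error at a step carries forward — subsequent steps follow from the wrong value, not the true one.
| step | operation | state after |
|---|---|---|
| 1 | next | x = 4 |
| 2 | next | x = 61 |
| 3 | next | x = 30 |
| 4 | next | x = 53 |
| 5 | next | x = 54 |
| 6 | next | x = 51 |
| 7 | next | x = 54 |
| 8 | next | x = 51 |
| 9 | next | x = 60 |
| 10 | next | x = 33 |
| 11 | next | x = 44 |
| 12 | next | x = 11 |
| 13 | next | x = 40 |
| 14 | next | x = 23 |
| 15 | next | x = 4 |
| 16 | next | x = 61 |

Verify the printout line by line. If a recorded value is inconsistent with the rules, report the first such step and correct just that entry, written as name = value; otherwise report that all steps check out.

step 7, x = 60

Recomputing the run from the initial state:
step 1: x = 4
step 2: x = 61
step 3: x = 30
step 4: x = 53
step 5: x = 54
step 6: x = 51
step 7: x = 60
step 8: x = 33
step 9: x = 44
step 10: x = 11
step 11: x = 40
step 12: x = 23
step 13: x = 4
step 14: x = 61
step 15: x = 30
step 16: x = 53
The first disagreement with the printout is at step 7, where the value should be x = 60.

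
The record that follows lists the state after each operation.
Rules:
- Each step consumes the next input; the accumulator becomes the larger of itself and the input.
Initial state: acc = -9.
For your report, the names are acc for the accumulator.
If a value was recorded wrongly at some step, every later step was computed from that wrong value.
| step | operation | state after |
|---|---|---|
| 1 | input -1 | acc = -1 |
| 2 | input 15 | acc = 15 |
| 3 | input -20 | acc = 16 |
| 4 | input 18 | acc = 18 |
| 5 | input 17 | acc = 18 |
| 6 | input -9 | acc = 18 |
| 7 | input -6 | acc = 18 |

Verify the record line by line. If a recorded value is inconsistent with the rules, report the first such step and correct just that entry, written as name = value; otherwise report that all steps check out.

step 3, acc = 15

step 1: acc = max(-9, -1) = -1 -> checks out
step 2: acc = max(-1, 15) = 15 -> confirmed correct
step 3: acc = max(15, -20) = 15 -> a discrepancy with the record
Conclusion: step 3 carries the first error; the entry should be acc = 15.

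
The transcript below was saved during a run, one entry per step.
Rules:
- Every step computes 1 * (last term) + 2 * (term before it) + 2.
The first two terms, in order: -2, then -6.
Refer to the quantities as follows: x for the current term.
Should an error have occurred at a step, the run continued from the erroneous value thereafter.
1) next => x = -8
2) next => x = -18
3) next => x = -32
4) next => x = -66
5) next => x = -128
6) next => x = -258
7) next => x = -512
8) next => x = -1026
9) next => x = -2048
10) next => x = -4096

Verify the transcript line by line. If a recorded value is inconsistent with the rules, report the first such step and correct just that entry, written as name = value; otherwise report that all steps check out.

Recomputing the run from the initial state:
step 1: x = -8
step 2: x = -18
step 3: x = -32
step 4: x = -66
step 5: x = -128
step 6: x = -258
step 7: x = -512
step 8: x = -1026
step 9: x = -2048
step 10: x = -4098
The first disagreement with the transcript is at step 10, where the value should be x = -4098.

step 10, x = -4098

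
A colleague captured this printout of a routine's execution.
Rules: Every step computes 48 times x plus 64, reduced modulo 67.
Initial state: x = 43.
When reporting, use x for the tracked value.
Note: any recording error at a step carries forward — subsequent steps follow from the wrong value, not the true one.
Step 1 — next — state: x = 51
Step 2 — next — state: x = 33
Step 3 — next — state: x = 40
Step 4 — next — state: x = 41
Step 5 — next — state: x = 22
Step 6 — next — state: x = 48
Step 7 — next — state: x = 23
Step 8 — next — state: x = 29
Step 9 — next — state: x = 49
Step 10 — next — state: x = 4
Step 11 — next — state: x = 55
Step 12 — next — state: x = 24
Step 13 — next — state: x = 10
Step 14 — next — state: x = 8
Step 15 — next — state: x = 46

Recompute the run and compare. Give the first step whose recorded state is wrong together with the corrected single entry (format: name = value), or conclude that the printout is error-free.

no error

step 1: x = (48*43 + 64) mod 67 = 51 -> matches
step 2: x = (48*51 + 64) mod 67 = 33 -> checks out
step 3: x = (48*33 + 64) mod 67 = 40 -> agrees with the printout
step 4: x = (48*40 + 64) mod 67 = 41 -> exactly as logged
step 5: x = (48*41 + 64) mod 67 = 22 -> consistent with the printout
step 6: x = (48*22 + 64) mod 67 = 48 -> verified
step 7: x = (48*48 + 64) mod 67 = 23 -> in agreement
step 8: x = (48*23 + 64) mod 67 = 29 -> matches
step 9: x = (48*29 + 64) mod 67 = 49 -> no discrepancy
step 10: x = (48*49 + 64) mod 67 = 4 -> confirmed correct
step 11: x = (48*4 + 64) mod 67 = 55 -> no discrepancy
step 12: x = (48*55 + 64) mod 67 = 24 -> consistent with the printout
step 13: x = (48*24 + 64) mod 67 = 10 -> same as recorded
step 14: x = (48*10 + 64) mod 67 = 8 -> checks out
step 15: x = (48*8 + 64) mod 67 = 46 -> matches
The recomputation confirms every line.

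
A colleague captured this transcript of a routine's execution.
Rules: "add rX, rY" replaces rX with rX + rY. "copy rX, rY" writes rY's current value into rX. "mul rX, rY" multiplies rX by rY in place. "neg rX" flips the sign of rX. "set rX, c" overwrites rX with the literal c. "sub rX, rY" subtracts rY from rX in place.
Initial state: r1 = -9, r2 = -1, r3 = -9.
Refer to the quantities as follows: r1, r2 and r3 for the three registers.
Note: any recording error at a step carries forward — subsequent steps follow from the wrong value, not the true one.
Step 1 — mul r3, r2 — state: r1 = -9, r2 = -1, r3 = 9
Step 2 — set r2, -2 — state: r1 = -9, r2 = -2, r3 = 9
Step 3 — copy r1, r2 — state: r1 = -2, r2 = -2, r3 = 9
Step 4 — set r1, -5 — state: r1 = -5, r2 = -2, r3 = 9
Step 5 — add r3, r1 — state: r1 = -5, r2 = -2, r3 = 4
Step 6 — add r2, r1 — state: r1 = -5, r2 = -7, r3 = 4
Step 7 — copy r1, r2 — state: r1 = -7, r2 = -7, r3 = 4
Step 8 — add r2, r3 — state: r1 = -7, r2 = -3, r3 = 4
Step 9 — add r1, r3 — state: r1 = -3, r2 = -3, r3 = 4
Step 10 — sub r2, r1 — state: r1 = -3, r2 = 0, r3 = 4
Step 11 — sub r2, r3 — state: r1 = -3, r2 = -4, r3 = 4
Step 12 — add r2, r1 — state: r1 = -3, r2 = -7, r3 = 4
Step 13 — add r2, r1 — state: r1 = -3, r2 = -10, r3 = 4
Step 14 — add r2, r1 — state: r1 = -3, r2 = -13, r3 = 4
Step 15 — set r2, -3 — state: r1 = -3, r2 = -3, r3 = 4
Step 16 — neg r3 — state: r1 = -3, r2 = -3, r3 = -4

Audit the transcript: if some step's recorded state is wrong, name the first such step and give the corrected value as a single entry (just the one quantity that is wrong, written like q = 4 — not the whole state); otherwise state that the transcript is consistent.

no error

1. r3 = -9 * -1 = 9 (in agreement)
2. r2 = -2 (verified)
3. r1 = -2 (verified)
4. r1 = -5 (no discrepancy)
5. r3 = 9 + -5 = 4 (no discrepancy)
6. r2 = -2 + -5 = -7 (no discrepancy)
7. r1 = -7 (matches)
8. r2 = -7 + 4 = -3 (checks out)
9. r1 = -7 + 4 = -3 (no discrepancy)
10. r2 = -3 - -3 = 0 (confirmed correct)
11. r2 = 0 - 4 = -4 (checks out)
12. r2 = -4 + -3 = -7 (exactly as logged)
13. r2 = -7 + -3 = -10 (agrees with the transcript)
14. r2 = -10 + -3 = -13 (confirmed correct)
15. r2 = -3 (agrees with the transcript)
16. r3 = -(4) = -4 (matches)
Each recorded entry agrees with the recomputation.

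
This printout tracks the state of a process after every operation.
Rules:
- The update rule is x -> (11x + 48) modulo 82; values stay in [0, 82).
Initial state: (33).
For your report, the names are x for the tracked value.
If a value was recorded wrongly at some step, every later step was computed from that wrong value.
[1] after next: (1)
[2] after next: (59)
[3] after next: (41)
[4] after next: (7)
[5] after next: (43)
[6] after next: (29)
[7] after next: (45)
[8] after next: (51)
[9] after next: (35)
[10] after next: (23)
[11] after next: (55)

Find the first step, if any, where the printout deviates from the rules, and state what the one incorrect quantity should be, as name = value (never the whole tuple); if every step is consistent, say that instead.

step 1: x = (11*33 + 48) mod 82 = 1 -> agrees with the printout
step 2: x = (11*1 + 48) mod 82 = 59 -> matches
step 3: x = (11*59 + 48) mod 82 = 41 -> agrees with the printout
step 4: x = (11*41 + 48) mod 82 = 7 -> exactly as logged
step 5: x = (11*7 + 48) mod 82 = 43 -> no discrepancy
step 6: x = (11*43 + 48) mod 82 = 29 -> confirmed correct
step 7: x = (11*29 + 48) mod 82 = 39 -> the printout disagrees here
The audit stops at step 7: the recorded entry is wrong and should be x = 39.

step 7, x = 39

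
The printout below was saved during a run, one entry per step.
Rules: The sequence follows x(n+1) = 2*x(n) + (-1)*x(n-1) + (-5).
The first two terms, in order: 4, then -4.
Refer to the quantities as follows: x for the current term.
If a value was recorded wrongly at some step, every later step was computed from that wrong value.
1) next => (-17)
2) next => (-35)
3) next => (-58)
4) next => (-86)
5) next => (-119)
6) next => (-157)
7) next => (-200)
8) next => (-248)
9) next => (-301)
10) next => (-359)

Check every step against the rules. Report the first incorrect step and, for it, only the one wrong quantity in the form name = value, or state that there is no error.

no error

step 1: x = 2*(-4) + (-1)*(4) + (-5) = -17 -> matches
step 2: x = 2*(-17) + (-1)*(-4) + (-5) = -35 -> checks out
step 3: x = 2*(-35) + (-1)*(-17) + (-5) = -58 -> same as recorded
step 4: x = 2*(-58) + (-1)*(-35) + (-5) = -86 -> confirmed correct
step 5: x = 2*(-86) + (-1)*(-58) + (-5) = -119 -> consistent with the printout
step 6: x = 2*(-119) + (-1)*(-86) + (-5) = -157 -> verified
step 7: x = 2*(-157) + (-1)*(-119) + (-5) = -200 -> verified
step 8: x = 2*(-200) + (-1)*(-157) + (-5) = -248 -> agrees with the printout
step 9: x = 2*(-248) + (-1)*(-200) + (-5) = -301 -> no discrepancy
step 10: x = 2*(-301) + (-1)*(-248) + (-5) = -359 -> exactly as logged
All steps check out; nothing to correct.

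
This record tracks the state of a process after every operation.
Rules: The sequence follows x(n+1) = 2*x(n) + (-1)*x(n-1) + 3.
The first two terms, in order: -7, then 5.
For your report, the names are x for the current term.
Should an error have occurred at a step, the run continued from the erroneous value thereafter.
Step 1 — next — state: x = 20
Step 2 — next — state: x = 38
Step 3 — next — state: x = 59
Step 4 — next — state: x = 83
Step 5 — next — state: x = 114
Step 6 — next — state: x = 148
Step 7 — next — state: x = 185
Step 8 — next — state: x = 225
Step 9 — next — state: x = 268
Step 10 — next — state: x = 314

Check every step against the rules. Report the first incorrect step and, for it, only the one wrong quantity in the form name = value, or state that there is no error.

Step 1: x = 2*(5) + (-1)*(-7) + (3) = 20 — no discrepancy.
Step 2: x = 2*(20) + (-1)*(5) + (3) = 38 — same as recorded.
Step 3: x = 2*(38) + (-1)*(20) + (3) = 59 — consistent with the record.
Step 4: x = 2*(59) + (-1)*(38) + (3) = 83 — matches.
Step 5: x = 2*(83) + (-1)*(59) + (3) = 110 — this is not what the record shows.
So the first discrepancy is step 5, where the right value is x = 110.

step 5, x = 110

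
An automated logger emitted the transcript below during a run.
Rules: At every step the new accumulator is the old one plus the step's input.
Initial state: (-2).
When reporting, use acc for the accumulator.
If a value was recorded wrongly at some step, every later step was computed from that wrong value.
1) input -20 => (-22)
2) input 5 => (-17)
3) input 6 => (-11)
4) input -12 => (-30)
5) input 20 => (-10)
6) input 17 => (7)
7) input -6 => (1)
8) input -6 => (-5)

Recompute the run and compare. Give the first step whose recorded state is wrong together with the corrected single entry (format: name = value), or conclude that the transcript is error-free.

step 4, acc = -23

Recomputing the run from the initial state:
step 1: acc = -22
step 2: acc = -17
step 3: acc = -11
step 4: acc = -23
step 5: acc = -3
step 6: acc = 14
step 7: acc = 8
step 8: acc = 2
The first disagreement with the transcript is at step 4, where the value should be acc = -23.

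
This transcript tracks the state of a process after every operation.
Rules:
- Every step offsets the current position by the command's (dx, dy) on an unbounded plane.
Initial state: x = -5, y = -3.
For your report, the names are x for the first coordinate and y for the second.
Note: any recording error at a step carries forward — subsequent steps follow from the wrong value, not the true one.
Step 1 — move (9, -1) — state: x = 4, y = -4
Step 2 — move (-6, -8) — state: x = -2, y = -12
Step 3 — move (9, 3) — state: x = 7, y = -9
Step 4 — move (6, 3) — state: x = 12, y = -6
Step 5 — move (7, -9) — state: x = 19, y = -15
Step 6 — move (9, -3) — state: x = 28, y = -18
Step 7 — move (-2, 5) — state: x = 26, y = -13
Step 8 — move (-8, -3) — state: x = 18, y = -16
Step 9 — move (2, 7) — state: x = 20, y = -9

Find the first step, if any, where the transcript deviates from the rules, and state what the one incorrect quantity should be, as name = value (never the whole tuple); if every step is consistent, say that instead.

step 4, x = 13

Recomputing the run from the initial state:
step 1: x = 4, y = -4
step 2: x = -2, y = -12
step 3: x = 7, y = -9
step 4: x = 13, y = -6
step 5: x = 20, y = -15
step 6: x = 29, y = -18
step 7: x = 27, y = -13
step 8: x = 19, y = -16
step 9: x = 21, y = -9
The first disagreement with the transcript is at step 4, where the value should be x = 13.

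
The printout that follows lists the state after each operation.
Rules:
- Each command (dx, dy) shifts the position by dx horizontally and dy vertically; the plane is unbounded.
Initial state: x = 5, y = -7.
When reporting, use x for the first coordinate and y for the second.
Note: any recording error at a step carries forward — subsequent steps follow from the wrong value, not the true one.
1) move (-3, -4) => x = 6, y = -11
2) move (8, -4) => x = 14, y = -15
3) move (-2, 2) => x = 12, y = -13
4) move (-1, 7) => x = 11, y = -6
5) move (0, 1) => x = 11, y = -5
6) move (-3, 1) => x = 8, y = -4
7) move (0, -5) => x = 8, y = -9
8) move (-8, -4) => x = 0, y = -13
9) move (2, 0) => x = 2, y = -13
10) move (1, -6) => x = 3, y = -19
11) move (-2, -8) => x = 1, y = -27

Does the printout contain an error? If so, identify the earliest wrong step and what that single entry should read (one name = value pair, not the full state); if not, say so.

Recomputing the run from the initial state:
step 1: x = 2, y = -11
step 2: x = 10, y = -15
step 3: x = 8, y = -13
step 4: x = 7, y = -6
step 5: x = 7, y = -5
step 6: x = 4, y = -4
step 7: x = 4, y = -9
step 8: x = -4, y = -13
step 9: x = -2, y = -13
step 10: x = -1, y = -19
step 11: x = -3, y = -27
The first disagreement with the printout is at step 1, where the value should be x = 2.

step 1, x = 2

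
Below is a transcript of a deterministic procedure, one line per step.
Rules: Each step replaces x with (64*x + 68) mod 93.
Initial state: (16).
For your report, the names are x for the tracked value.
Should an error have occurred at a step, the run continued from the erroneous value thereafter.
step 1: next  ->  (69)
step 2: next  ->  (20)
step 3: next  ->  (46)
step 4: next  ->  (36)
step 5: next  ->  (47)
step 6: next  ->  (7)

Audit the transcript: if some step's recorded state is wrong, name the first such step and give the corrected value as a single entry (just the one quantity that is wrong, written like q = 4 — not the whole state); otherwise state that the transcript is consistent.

no error

1. x = (64*16 + 68) mod 93 = 69 (checks out)
2. x = (64*69 + 68) mod 93 = 20 (consistent with the transcript)
3. x = (64*20 + 68) mod 93 = 46 (confirmed correct)
4. x = (64*46 + 68) mod 93 = 36 (no discrepancy)
5. x = (64*36 + 68) mod 93 = 47 (exactly as logged)
6. x = (64*47 + 68) mod 93 = 7 (verified)
All entries verified; no error found.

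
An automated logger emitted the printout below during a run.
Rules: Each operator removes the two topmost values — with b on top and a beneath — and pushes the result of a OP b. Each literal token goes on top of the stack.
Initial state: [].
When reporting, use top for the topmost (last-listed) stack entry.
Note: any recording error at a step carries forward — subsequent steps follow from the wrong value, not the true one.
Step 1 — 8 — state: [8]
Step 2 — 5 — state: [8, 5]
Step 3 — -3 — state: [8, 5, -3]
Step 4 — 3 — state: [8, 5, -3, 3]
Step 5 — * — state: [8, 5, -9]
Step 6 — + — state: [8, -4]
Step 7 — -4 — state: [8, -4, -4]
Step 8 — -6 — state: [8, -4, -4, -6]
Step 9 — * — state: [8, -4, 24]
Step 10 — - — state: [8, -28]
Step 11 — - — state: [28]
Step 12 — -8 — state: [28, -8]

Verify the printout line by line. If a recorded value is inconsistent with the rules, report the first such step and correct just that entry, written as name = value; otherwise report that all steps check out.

step 11, top = 36

Recomputing the run from the initial state:
step 1: [8]
step 2: [8, 5]
step 3: [8, 5, -3]
step 4: [8, 5, -3, 3]
step 5: [8, 5, -9]
step 6: [8, -4]
step 7: [8, -4, -4]
step 8: [8, -4, -4, -6]
step 9: [8, -4, 24]
step 10: [8, -28]
step 11: [36]
step 12: [36, -8]
The first disagreement with the printout is at step 11, where the value should be top = 36.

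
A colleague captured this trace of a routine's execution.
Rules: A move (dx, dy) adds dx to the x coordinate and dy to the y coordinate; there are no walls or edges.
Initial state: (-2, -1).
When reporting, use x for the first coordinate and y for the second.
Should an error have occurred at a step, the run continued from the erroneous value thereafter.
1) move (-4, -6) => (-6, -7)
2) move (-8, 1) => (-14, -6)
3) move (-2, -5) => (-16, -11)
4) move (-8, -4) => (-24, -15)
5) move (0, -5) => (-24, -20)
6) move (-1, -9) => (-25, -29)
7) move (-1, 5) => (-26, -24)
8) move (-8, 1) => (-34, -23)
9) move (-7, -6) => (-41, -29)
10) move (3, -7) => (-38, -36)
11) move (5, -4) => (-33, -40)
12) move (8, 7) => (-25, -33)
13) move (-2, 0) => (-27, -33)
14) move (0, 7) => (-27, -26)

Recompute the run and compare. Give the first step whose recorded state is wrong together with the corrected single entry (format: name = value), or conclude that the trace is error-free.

no error

1. x = -2 + (-4) = -6, y = -1 + (-6) = -7 (no discrepancy)
2. x = -6 + (-8) = -14, y = -7 + (1) = -6 (exactly as logged)
3. x = -14 + (-2) = -16, y = -6 + (-5) = -11 (same as recorded)
4. x = -16 + (-8) = -24, y = -11 + (-4) = -15 (no discrepancy)
5. x = -24 + (0) = -24, y = -15 + (-5) = -20 (agrees with the trace)
6. x = -24 + (-1) = -25, y = -20 + (-9) = -29 (in agreement)
7. x = -25 + (-1) = -26, y = -29 + (5) = -24 (no discrepancy)
8. x = -26 + (-8) = -34, y = -24 + (1) = -23 (consistent with the trace)
9. x = -34 + (-7) = -41, y = -23 + (-6) = -29 (checks out)
10. x = -41 + (3) = -38, y = -29 + (-7) = -36 (confirmed correct)
11. x = -38 + (5) = -33, y = -36 + (-4) = -40 (verified)
12. x = -33 + (8) = -25, y = -40 + (7) = -33 (checks out)
13. x = -25 + (-2) = -27, y = -33 + (0) = -33 (verified)
14. x = -27 + (0) = -27, y = -33 + (7) = -26 (confirmed correct)
The whole run recomputes cleanly — no discrepancies.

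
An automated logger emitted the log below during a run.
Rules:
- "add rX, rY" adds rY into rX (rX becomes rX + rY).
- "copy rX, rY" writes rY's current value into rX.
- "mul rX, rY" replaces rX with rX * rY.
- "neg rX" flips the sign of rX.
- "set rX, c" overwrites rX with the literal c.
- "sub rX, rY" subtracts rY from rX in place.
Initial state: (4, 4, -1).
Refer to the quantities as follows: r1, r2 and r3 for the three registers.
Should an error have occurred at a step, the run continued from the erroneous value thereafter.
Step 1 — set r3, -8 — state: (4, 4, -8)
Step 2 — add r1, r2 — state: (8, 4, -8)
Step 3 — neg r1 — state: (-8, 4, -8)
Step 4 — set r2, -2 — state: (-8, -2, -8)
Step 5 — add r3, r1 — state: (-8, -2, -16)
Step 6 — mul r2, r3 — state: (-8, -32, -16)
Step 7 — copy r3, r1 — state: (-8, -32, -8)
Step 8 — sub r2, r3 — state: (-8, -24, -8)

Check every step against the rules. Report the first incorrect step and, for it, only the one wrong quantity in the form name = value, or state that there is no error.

Recomputing the run from the initial state:
step 1: r1 = 4, r2 = 4, r3 = -8
step 2: r1 = 8, r2 = 4, r3 = -8
step 3: r1 = -8, r2 = 4, r3 = -8
step 4: r1 = -8, r2 = -2, r3 = -8
step 5: r1 = -8, r2 = -2, r3 = -16
step 6: r1 = -8, r2 = 32, r3 = -16
step 7: r1 = -8, r2 = 32, r3 = -8
step 8: r1 = -8, r2 = 40, r3 = -8
The first disagreement with the log is at step 6, where the value should be r2 = 32.

step 6, r2 = 32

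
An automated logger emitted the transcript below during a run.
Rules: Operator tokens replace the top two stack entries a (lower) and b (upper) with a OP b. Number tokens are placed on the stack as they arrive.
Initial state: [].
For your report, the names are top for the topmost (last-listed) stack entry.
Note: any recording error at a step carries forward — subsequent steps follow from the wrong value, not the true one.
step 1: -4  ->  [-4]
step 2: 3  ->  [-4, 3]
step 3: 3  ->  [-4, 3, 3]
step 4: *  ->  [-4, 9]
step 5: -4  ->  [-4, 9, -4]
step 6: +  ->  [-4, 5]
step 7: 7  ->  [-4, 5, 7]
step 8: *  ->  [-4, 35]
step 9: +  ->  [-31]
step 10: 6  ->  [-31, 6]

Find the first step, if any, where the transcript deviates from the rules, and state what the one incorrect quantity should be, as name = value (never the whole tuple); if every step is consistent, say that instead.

1. push -4: top = -4 (matches)
2. push 3: top = 3 (consistent with the transcript)
3. push 3: top = 3 (checks out)
4. 3 * 3 = 9 (checks out)
5. push -4: top = -4 (agrees with the transcript)
6. 9 + -4 = 5 (in agreement)
7. push 7: top = 7 (consistent with the transcript)
8. 5 * 7 = 35 (consistent with the transcript)
9. -4 + 35 = 31 (the recorded entry deviates here)
The audit stops at step 9: the recorded entry is wrong and should be top = 31.

step 9, top = 31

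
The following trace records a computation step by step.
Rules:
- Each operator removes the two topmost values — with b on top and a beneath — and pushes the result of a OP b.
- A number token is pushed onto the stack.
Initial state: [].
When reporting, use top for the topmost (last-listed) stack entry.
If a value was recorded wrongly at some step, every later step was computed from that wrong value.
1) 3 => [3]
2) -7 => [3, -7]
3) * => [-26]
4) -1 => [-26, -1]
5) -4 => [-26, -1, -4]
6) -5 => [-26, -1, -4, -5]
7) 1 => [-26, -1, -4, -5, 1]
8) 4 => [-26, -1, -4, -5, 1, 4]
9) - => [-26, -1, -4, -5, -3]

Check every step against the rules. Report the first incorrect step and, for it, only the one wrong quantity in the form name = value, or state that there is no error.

step 3, top = -21

Step 1: push 3: top = 3 — no discrepancy.
Step 2: push -7: top = -7 — checks out.
Step 3: 3 * -7 = -21 — the trace disagrees here.
That makes step 3 the first incorrect line — top = -21 is what it should show.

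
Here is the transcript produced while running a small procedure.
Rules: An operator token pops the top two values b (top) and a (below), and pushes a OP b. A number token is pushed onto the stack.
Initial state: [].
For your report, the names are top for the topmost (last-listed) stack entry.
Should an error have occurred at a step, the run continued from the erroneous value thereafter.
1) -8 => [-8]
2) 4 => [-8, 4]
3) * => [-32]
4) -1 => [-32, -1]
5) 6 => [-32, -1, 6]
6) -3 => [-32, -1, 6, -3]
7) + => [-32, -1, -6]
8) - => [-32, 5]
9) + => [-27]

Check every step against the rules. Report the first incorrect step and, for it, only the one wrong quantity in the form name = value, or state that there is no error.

Recomputing the run from the initial state:
step 1: [-8]
step 2: [-8, 4]
step 3: [-32]
step 4: [-32, -1]
step 5: [-32, -1, 6]
step 6: [-32, -1, 6, -3]
step 7: [-32, -1, 3]
step 8: [-32, -4]
step 9: [-36]
The first disagreement with the transcript is at step 7, where the value should be top = 3.

step 7, top = 3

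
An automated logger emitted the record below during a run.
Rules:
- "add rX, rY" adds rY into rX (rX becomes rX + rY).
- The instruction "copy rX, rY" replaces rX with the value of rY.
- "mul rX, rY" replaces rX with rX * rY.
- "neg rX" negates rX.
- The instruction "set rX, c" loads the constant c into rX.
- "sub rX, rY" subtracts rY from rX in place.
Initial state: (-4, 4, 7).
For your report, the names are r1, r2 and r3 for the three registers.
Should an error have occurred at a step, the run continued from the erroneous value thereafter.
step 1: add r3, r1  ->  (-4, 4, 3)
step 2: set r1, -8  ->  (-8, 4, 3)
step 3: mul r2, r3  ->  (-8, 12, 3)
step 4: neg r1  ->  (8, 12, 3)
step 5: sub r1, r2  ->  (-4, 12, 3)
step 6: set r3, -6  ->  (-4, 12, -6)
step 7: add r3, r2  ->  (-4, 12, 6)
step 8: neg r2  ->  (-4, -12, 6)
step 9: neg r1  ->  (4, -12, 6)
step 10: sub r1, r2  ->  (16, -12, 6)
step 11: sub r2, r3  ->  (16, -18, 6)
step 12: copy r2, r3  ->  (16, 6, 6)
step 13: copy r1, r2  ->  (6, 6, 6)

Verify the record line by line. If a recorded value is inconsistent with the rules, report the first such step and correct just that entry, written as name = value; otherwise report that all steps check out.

no error

step 1: r3 = 7 + -4 = 3 -> checks out
step 2: r1 = -8 -> exactly as logged
step 3: r2 = 4 * 3 = 12 -> verified
step 4: r1 = -(-8) = 8 -> agrees with the record
step 5: r1 = 8 - 12 = -4 -> consistent with the record
step 6: r3 = -6 -> exactly as logged
step 7: r3 = -6 + 12 = 6 -> agrees with the record
step 8: r2 = -(12) = -12 -> exactly as logged
step 9: r1 = -(-4) = 4 -> verified
step 10: r1 = 4 - -12 = 16 -> matches
step 11: r2 = -12 - 6 = -18 -> checks out
step 12: r2 = 6 -> in agreement
step 13: r1 = 6 -> no discrepancy
All entries verified; no error found.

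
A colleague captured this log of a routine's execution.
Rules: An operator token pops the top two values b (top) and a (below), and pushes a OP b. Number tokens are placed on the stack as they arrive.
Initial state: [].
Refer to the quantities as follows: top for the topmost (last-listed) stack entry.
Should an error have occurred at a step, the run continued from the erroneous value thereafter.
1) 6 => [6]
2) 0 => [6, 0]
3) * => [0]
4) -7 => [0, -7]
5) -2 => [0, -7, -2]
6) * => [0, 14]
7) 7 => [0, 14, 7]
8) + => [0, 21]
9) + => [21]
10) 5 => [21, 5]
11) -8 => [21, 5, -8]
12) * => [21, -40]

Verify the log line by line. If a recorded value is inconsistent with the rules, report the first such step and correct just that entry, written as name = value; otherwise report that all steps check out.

no error

1. push 6: top = 6 (agrees with the log)
2. push 0: top = 0 (checks out)
3. 6 * 0 = 0 (confirmed correct)
4. push -7: top = -7 (exactly as logged)
5. push -2: top = -2 (agrees with the log)
6. -7 * -2 = 14 (same as recorded)
7. push 7: top = 7 (in agreement)
8. 14 + 7 = 21 (confirmed correct)
9. 0 + 21 = 21 (verified)
10. push 5: top = 5 (consistent with the log)
11. push -8: top = -8 (no discrepancy)
12. 5 * -8 = -40 (matches)
Nothing is out of place; the run is error-free.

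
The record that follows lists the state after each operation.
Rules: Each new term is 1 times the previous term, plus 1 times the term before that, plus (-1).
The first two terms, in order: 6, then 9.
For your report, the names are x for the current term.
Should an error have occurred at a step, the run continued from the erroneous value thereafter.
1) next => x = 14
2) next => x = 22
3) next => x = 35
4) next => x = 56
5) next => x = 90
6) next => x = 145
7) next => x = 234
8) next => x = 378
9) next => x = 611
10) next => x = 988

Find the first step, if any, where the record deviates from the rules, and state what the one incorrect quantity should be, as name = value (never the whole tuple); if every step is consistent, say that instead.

Recomputing the run from the initial state:
step 1: x = 14
step 2: x = 22
step 3: x = 35
step 4: x = 56
step 5: x = 90
step 6: x = 145
step 7: x = 234
step 8: x = 378
step 9: x = 611
step 10: x = 988
This matches the record at every step.

no error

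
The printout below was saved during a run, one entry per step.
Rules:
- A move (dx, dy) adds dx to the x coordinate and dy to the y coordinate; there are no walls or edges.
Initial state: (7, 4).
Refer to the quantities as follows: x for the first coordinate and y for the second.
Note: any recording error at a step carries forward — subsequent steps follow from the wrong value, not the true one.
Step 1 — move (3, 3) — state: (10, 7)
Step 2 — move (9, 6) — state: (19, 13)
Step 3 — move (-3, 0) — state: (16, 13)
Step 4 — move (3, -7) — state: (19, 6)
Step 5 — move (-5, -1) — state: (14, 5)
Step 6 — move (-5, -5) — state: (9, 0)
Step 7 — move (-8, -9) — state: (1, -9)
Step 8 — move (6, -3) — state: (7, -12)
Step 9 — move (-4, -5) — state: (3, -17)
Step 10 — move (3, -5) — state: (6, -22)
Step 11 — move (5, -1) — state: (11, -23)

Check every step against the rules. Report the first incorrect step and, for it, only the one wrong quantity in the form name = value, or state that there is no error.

no error

Recomputing the run from the initial state:
step 1: x = 10, y = 7
step 2: x = 19, y = 13
step 3: x = 16, y = 13
step 4: x = 19, y = 6
step 5: x = 14, y = 5
step 6: x = 9, y = 0
step 7: x = 1, y = -9
step 8: x = 7, y = -12
step 9: x = 3, y = -17
step 10: x = 6, y = -22
step 11: x = 11, y = -23
This matches the printout at every step.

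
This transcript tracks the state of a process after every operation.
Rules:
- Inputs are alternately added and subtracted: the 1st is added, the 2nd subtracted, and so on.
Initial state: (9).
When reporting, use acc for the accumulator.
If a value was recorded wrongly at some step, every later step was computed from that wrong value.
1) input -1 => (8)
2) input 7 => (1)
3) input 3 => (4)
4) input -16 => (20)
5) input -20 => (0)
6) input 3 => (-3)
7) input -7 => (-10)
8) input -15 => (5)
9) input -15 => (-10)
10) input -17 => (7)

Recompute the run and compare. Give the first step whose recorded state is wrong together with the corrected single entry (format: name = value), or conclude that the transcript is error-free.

step 1: acc = 9 + -1 = 8 -> agrees with the transcript
step 2: acc = 8 - 7 = 1 -> agrees with the transcript
step 3: acc = 1 + 3 = 4 -> matches
step 4: acc = 4 - -16 = 20 -> checks out
step 5: acc = 20 + -20 = 0 -> checks out
step 6: acc = 0 - 3 = -3 -> no discrepancy
step 7: acc = -3 + -7 = -10 -> in agreement
step 8: acc = -10 - -15 = 5 -> in agreement
step 9: acc = 5 + -15 = -10 -> in agreement
step 10: acc = -10 - -17 = 7 -> matches
Nothing is out of place; the run is error-free.

no error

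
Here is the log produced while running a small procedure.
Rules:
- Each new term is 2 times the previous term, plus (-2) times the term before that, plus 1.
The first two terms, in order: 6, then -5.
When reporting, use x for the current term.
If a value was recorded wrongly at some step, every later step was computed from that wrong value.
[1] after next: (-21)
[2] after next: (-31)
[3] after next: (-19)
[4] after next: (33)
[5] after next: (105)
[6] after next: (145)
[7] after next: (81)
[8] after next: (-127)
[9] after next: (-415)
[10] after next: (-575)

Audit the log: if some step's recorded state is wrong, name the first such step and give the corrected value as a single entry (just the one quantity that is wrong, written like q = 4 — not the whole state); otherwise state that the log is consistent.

step 1: x = 2*(-5) + (-2)*(6) + (1) = -21 -> checks out
step 2: x = 2*(-21) + (-2)*(-5) + (1) = -31 -> same as recorded
step 3: x = 2*(-31) + (-2)*(-21) + (1) = -19 -> consistent with the log
step 4: x = 2*(-19) + (-2)*(-31) + (1) = 25 -> a discrepancy with the log
First deviation found at step 4; the corrected entry is x = 25.

step 4, x = 25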